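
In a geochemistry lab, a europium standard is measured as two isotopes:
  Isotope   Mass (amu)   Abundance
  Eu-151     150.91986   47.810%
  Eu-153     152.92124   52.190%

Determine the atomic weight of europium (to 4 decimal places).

Ar = Σ fᵢ·mᵢ = 0.47810 × 150.91986 + 0.52190 × 152.92124
= 72.154785 + 79.809595 = 151.964380 amu

151.9644 amu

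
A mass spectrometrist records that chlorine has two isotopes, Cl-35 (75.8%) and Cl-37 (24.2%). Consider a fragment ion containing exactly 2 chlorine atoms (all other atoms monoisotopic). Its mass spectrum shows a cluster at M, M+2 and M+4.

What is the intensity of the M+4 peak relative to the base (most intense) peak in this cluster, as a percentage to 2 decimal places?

10.19%

Binomial terms of (0.758 + 0.242)^2: M 0.5746, M+2 0.3669, M+4 0.0586 → M is the base peak.
P(M) = C(2,0) × 0.758^2 × 0.242^0 = 1 × 0.574564 × 1.0000 = 0.574564 (base)
P(M+4) = C(2,2) × 0.758^0 × 0.242^2 = 1 × 1.0000 × 0.058564 = 0.058564
Relative intensity = 0.058564 / 0.574564 × 100 = 10.19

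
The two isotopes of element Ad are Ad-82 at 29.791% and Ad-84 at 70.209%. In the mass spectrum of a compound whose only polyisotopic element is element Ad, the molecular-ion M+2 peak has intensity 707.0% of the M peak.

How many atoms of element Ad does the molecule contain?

The M+2/M ratio from n Ad atoms is n · q/p = n · 0.70209/0.29791.
n = 7.070 × 0.29791/0.70209 = 3.00 ≈ 3

3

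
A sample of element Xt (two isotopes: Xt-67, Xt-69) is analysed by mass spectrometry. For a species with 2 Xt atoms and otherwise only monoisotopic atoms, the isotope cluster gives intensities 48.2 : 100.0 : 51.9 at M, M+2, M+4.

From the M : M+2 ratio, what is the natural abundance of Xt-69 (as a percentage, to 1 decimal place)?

Let p = fractional abundance of Xt-67. I(M+2)/I(M) = [C(2,1)·p^1·(1−p)] / p^2 = 2·(1−p)/p = 100.0/48.2 = 2.0747
(1−p)/p = 2.0747/2 = 1.0373  ⇒  p = 1/(1 + 1.0373) = 0.4908
Xt-67: 49.1%, Xt-69: 50.9%.

50.9%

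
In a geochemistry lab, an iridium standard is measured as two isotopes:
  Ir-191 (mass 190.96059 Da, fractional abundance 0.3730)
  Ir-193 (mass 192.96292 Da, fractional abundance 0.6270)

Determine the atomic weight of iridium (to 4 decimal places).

Average mass = Σ (abundance × isotope mass) = 0.3730 × 190.96059 + 0.6270 × 192.96292
= 71.228300 + 120.987751 = 192.216051 Da

192.2161 Da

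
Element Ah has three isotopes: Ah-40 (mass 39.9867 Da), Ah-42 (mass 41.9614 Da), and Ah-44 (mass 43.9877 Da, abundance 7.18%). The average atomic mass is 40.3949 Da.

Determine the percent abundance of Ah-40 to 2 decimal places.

Let x and y be the fractions of Ah-40 and Ah-42. Then x + y = 1 − 0.0718 = 0.9282 and 39.9867x + 41.9614y = 40.3949 − 0.0718×43.9877 = 37.23658314.
Substituting: 39.9867x + 41.9614(0.9282 − x) = 37.23658314
(39.9867 − 41.9614)x = -1.71198834  ⇒  x = 0.86696, y = 0.06124
Ah-40: 86.70%, Ah-42: 6.12%.

86.70%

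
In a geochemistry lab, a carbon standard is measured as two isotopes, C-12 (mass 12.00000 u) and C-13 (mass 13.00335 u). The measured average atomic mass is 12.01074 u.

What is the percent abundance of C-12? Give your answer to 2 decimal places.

98.93%

Writing the weighted mean with unknown fraction x of C-12:
12.00000·x + 13.00335·(1 − x) = 12.01074
(12.00000 − 13.00335)·x = 12.01074 − 13.00335
x = -0.99261 / -1.00335 = 0.98930 → 98.93% C-12, 1.07% C-13.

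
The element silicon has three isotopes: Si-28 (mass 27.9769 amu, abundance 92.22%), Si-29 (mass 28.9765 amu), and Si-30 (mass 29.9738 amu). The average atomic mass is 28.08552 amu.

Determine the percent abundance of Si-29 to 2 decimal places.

The remaining 7.78% is split between Si-29 (fraction x) and Si-30 (fraction 0.0778 − x).
Substituting: 28.9765x + 29.9738(0.0778 − x) = 2.28522282
(28.9765 − 29.9738)x = -0.04673882  ⇒  x = 0.04687, y = 0.03093
Si-29: 4.69%, Si-30: 3.09%.

4.69%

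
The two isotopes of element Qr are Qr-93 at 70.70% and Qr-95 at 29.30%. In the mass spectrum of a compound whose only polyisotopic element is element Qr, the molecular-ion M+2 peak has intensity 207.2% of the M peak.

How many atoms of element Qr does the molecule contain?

5

The M+2/M ratio from n Qr atoms is n · q/p = n · 0.2930/0.7070.
n = 2.072 × 0.7070/0.2930 = 5.00 ≈ 5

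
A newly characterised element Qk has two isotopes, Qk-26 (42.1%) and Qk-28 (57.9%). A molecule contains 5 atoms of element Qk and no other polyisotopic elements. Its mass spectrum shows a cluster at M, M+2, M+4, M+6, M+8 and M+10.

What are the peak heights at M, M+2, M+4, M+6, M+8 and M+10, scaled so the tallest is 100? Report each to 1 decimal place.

3.8 : 26.4 : 72.7 : 100.0 : 68.8 : 18.9

The 5 Qk atoms are independent, so intensities follow the terms of (0.421 + 0.579)^5.
P(M) = 0.421^5 = 0.013225
P(M+2) = 5 × 0.421^4 × 0.579^1 = 0.090945
P(M+4) = 10 × 0.421^3 × 0.579^2 = 0.250152
P(M+6) = 10 × 0.421^2 × 0.579^3 = 0.344033
P(M+8) = 5 × 0.421^1 × 0.579^4 = 0.236574
P(M+10) = 0.579^5 = 0.065072
The M+6 peak is largest (0.344033); scaling to 100 gives 3.8 : 26.4 : 72.7 : 100.0 : 68.8 : 18.9.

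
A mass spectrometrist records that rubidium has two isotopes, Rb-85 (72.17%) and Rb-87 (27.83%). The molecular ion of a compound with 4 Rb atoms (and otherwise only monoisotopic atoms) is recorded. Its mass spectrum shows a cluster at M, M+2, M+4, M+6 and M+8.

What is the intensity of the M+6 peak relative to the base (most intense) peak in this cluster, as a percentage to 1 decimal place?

14.9%

(0.7217 + 0.2783)^4 gives M 0.2713, M+2 0.4184, M+4 0.2420, M+6 0.0622, M+8 0.0060; the largest is M+2.
P(M+2) = C(4,1) × 0.7217^3 × 0.2783^1 = 4 × 0.37589809 × 0.2783 = 0.418450 (base)
P(M+6) = C(4,3) × 0.7217^1 × 0.2783^3 = 4 × 0.7217 × 0.02155458 = 0.062224
Relative intensity = 0.062224 / 0.418450 × 100 = 14.9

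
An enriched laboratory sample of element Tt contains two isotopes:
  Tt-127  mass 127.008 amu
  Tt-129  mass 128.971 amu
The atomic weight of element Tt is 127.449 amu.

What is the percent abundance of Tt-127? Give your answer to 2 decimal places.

77.53%

Writing the weighted mean with unknown fraction x of Tt-127:
127.008·x + 128.971·(1 − x) = 127.449
(127.008 − 128.971)·x = 127.449 − 128.971
x = -1.522 / -1.963 = 0.77534 → 77.53% Tt-127, 22.47% Tt-129.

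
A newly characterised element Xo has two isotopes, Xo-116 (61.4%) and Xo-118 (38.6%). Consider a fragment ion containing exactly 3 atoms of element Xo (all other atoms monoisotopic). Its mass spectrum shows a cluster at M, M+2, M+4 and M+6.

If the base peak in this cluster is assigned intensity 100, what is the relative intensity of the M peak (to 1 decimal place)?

(0.614 + 0.386)^3 gives M 0.2315, M+2 0.4366, M+4 0.2745, M+6 0.0575; the largest is M+2.
P(M+2) = C(3,1) × 0.614^2 × 0.386^1 = 3 × 0.376996 × 0.3860 = 0.436561 (base)
P(M) = C(3,0) × 0.614^3 × 0.386^0 = 1 × 0.23147554 × 1.0000 = 0.231476
Relative intensity = 0.231476 / 0.436561 × 100 = 53.0

53.0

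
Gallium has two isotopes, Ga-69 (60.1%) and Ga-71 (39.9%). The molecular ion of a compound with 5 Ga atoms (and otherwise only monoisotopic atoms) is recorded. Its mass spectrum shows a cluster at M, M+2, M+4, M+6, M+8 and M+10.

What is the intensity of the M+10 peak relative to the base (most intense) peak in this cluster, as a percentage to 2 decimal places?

2.93%

Term probabilities: M 0.0784, M+2 0.2603, M+4 0.3456, M+6 0.2294, M+8 0.0762, M+10 0.0101. Base peak = M+4.
P(M+4) = C(5,2) × 0.601^3 × 0.399^2 = 10 × 0.2170818 × 0.159201 = 0.345596 (base)
P(M+10) = C(5,5) × 0.601^0 × 0.399^5 = 1 × 1.0000 × 0.01011264 = 0.010113
Relative intensity = 0.010113 / 0.345596 × 100 = 2.93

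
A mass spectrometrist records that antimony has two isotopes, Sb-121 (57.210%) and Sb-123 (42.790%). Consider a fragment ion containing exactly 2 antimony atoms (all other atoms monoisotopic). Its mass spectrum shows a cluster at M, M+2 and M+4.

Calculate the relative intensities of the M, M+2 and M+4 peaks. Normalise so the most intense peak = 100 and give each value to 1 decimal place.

Each Sb atom is independently Sb-121 (p = 0.57210) or Sb-123 (q = 0.42790); the cluster is the binomial expansion (p + q)^2.
P(M) = 0.57210^2 = 0.327298
P(M+2) = 2 × 0.57210^1 × 0.42790^1 = 0.489603
P(M+4) = 0.42790^2 = 0.183098
The M+2 peak is largest (0.489603); scaling to 100 gives 66.8 : 100.0 : 37.4.

66.8 : 100.0 : 37.4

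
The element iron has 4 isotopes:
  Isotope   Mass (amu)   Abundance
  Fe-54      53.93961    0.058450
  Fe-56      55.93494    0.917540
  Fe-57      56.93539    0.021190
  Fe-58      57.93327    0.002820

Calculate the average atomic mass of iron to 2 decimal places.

Average mass = Σ (abundance × isotope mass) = 0.058450 × 53.93961 + 0.917540 × 55.93494 + 0.021190 × 56.93539 + 0.002820 × 57.93327
= 3.152770 + 51.322545 + 1.206461 + 0.163372 = 55.845148 amu

55.85 amu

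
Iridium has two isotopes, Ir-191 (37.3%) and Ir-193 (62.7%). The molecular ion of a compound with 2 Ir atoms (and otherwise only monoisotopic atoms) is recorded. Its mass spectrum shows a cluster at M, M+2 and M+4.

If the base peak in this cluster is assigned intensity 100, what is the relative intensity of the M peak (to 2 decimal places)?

29.74

(0.373 + 0.627)^2 gives M 0.1391, M+2 0.4677, M+4 0.3931; the largest is M+2.
P(M+2) = C(2,1) × 0.373^1 × 0.627^1 = 2 × 0.3730 × 0.6270 = 0.467742 (base)
P(M) = C(2,0) × 0.373^2 × 0.627^0 = 1 × 0.139129 × 1.0000 = 0.139129
Relative intensity = 0.139129 / 0.467742 × 100 = 29.74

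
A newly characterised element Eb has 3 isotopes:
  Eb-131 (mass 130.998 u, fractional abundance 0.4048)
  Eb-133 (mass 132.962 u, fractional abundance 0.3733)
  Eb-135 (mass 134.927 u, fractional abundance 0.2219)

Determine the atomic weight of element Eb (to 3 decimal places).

Average mass = Σ (abundance × isotope mass) = 0.4048 × 130.998 + 0.3733 × 132.962 + 0.2219 × 134.927
= 53.0280 + 49.6347 + 29.9403 = 132.6030 u

132.603 u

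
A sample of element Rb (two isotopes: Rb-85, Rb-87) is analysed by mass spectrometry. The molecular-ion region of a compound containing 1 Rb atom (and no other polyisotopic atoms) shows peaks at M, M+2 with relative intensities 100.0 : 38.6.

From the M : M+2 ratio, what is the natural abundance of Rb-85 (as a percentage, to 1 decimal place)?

If p is the fraction of Rb that is Rb-85, then I(M+2)/I(M) = [C(1,1)·p^0·(1−p)] / p^1 = 1·(1−p)/p = 38.6/100.0 = 0.3860
(1−p)/p = 0.3860/1 = 0.3860  ⇒  p = 1/(1 + 0.3860) = 0.7215
Rb-85: 72.2%, Rb-87: 27.8%.

72.2%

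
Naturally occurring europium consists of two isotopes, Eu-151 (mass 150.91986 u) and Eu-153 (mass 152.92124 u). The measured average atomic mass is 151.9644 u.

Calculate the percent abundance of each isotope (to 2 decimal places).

Let x be the fractional abundance of Eu-151; then Eu-153 has abundance 1 − x.
150.91986·x + 152.92124·(1 − x) = 151.9644
(150.91986 − 152.92124)·x = 151.9644 − 152.92124
x = -0.95684 / -2.00138 = 0.47809 → 47.81% Eu-151, 52.19% Eu-153.

Eu-151: 47.81%, Eu-153: 52.19%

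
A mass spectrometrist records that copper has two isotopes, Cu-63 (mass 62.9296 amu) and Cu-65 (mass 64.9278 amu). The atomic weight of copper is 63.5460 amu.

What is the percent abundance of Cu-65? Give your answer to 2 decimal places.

With x = fraction of Cu-63 (so Cu-65 is 1 − x):
62.9296·x + 64.9278·(1 − x) = 63.5460
(62.9296 − 64.9278)·x = 63.5460 − 64.9278
x = -1.3818 / -1.9982 = 0.69152 → 69.15% Cu-63, 30.85% Cu-65.

30.85%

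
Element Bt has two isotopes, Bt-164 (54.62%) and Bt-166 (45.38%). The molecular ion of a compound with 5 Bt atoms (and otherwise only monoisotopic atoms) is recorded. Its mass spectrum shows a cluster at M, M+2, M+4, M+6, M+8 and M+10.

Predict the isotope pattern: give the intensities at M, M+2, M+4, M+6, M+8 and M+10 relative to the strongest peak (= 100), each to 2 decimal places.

Expanding (0.5462 + 0.4538)^5:
P(M) = 0.5462^5 = 0.048614
P(M+2) = 5 × 0.5462^4 × 0.4538^1 = 0.201949
P(M+4) = 10 × 0.5462^3 × 0.4538^2 = 0.335571
P(M+6) = 10 × 0.5462^2 × 0.4538^3 = 0.278803
P(M+8) = 5 × 0.5462^1 × 0.4538^4 = 0.115819
P(M+10) = 0.4538^5 = 0.019245
The M+4 peak is largest (0.335571); scaling to 100 gives 14.49 : 60.18 : 100.00 : 83.08 : 34.51 : 5.74.

14.49 : 60.18 : 100.00 : 83.08 : 34.51 : 5.74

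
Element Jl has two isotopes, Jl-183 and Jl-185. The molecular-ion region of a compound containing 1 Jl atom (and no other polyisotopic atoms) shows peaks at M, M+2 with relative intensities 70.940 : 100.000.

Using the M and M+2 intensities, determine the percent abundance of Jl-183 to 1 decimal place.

41.5%

Write p for the Jl-183 fraction. I(M+2)/I(M) = [C(1,1)·p^0·(1−p)] / p^1 = 1·(1−p)/p = 100.000/70.940 = 1.4096
(1−p)/p = 1.4096/1 = 1.4096  ⇒  p = 1/(1 + 1.4096) = 0.4150
Jl-183: 41.5%, Jl-185: 58.5%.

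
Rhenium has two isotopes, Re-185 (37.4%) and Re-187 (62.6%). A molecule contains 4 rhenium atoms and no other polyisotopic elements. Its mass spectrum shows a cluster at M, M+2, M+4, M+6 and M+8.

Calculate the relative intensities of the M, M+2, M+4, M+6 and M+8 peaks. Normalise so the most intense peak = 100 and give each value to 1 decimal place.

The 4 Re atoms are independent, so intensities follow the terms of (0.374 + 0.626)^4.
P(M) = 0.374^4 = 0.019565
P(M+2) = 4 × 0.374^3 × 0.626^1 = 0.130993
P(M+4) = 6 × 0.374^2 × 0.626^2 = 0.328884
P(M+6) = 4 × 0.374^1 × 0.626^3 = 0.366990
P(M+8) = 0.626^4 = 0.153567
The M+6 peak is largest (0.366990); scaling to 100 gives 5.3 : 35.7 : 89.6 : 100.0 : 41.8.

5.3 : 35.7 : 89.6 : 100.0 : 41.8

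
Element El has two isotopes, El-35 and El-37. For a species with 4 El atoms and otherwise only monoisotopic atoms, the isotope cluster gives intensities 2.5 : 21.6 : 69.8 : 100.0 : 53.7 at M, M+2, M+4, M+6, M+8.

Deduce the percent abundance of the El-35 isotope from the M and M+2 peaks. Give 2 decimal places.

31.65%

Let p = fractional abundance of El-35. I(M+2)/I(M) = [C(4,1)·p^3·(1−p)] / p^4 = 4·(1−p)/p = 21.6/2.5 = 8.6400
(1−p)/p = 8.6400/4 = 2.1600  ⇒  p = 1/(1 + 2.1600) = 0.3165
El-35: 31.65%, El-37: 68.35%.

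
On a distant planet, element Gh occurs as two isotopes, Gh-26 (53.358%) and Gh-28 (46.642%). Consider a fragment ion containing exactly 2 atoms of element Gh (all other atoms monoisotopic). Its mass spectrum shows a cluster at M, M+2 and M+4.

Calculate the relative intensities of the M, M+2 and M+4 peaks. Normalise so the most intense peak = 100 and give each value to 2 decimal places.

The 2 Gh atoms are independent, so intensities follow the terms of (0.53358 + 0.46642)^2.
P(M) = 0.53358^2 = 0.284708
P(M+2) = 2 × 0.53358^1 × 0.46642^1 = 0.497745
P(M+4) = 0.46642^2 = 0.217548
The M+2 peak is largest (0.497745); scaling to 100 gives 57.20 : 100.00 : 43.71.

57.20 : 100.00 : 43.71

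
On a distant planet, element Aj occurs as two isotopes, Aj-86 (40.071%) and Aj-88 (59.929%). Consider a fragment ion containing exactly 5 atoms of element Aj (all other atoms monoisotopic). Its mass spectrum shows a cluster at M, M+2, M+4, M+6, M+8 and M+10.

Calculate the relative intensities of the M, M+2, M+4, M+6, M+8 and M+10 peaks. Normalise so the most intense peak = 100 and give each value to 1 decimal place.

3.0 : 22.4 : 66.9 : 100.0 : 74.8 : 22.4

Expanding (0.40071 + 0.59929)^5:
P(M) = 0.40071^5 = 0.010331
P(M+2) = 5 × 0.40071^4 × 0.59929^1 = 0.077255
P(M+4) = 10 × 0.40071^3 × 0.59929^2 = 0.231081
P(M+6) = 10 × 0.40071^2 × 0.59929^3 = 0.345598
P(M+8) = 5 × 0.40071^1 × 0.59929^4 = 0.258433
P(M+10) = 0.59929^5 = 0.077301
The M+6 peak is largest (0.345598); scaling to 100 gives 3.0 : 22.4 : 66.9 : 100.0 : 74.8 : 22.4.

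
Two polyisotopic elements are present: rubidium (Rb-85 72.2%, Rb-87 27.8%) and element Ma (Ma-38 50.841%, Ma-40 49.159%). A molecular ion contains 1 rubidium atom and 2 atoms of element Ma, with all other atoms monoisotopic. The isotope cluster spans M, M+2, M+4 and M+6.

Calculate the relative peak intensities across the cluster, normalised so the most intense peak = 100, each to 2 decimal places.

Rubidium pattern (n=1): 0.7220 : 0.2780
Element Ma pattern (n=2): 0.25848073 : 0.49985854 : 0.24166073
Convolve the two distributions (both contribute in 2-u steps):
  M: 0.7220×0.25848073 = 0.186623
  M+2: 0.7220×0.49985854 + 0.2780×0.25848073 = 0.432756
  M+4: 0.7220×0.24166073 + 0.2780×0.49985854 = 0.313440
  M+6: 0.2780×0.24166073 = 0.067182
Scale to base peak (0.432756) = 100: 43.12 : 100.00 : 72.43 : 15.52

43.12 : 100.00 : 72.43 : 15.52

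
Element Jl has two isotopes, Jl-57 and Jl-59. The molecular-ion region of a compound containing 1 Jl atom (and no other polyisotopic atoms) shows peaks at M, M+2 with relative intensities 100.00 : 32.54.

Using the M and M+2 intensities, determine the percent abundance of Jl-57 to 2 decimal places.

75.45%

Let p = fractional abundance of Jl-57. I(M+2)/I(M) = [C(1,1)·p^0·(1−p)] / p^1 = 1·(1−p)/p = 32.54/100.00 = 0.3254
(1−p)/p = 0.3254/1 = 0.3254  ⇒  p = 1/(1 + 0.3254) = 0.7545
Jl-57: 75.45%, Jl-59: 24.55%.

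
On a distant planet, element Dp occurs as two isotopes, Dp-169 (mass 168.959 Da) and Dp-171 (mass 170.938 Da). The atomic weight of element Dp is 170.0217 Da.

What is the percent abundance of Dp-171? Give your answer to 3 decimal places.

Let x be the fractional abundance of Dp-169; then Dp-171 has abundance 1 − x.
168.959·x + 170.938·(1 − x) = 170.0217
(168.959 − 170.938)·x = 170.0217 − 170.938
x = -0.9163 / -1.979 = 0.46301 → 46.301% Dp-169, 53.699% Dp-171.

53.699%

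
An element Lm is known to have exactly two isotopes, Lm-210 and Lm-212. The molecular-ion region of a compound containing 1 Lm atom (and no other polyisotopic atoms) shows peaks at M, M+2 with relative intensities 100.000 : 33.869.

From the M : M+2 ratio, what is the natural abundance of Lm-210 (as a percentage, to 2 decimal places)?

Write p for the Lm-210 fraction. I(M+2)/I(M) = [C(1,1)·p^0·(1−p)] / p^1 = 1·(1−p)/p = 33.869/100.000 = 0.3387
(1−p)/p = 0.3387/1 = 0.3387  ⇒  p = 1/(1 + 0.3387) = 0.7470
Lm-210: 74.70%, Lm-212: 25.30%.

74.70%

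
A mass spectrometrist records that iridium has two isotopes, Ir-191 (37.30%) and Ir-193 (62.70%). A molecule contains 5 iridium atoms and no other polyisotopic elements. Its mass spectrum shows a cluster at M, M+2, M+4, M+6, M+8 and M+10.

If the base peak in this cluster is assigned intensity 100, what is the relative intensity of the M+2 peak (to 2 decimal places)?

Binomial terms of (0.3730 + 0.6270)^5: M 0.0072, M+2 0.0607, M+4 0.2040, M+6 0.3429, M+8 0.2882, M+10 0.0969 → M+6 is the base peak.
P(M+6) = C(5,3) × 0.3730^2 × 0.6270^3 = 10 × 0.139129 × 0.24649188 = 0.342942 (base)
P(M+2) = C(5,1) × 0.3730^4 × 0.6270^1 = 5 × 0.01935688 × 0.6270 = 0.060684
Relative intensity = 0.060684 / 0.342942 × 100 = 17.70

17.70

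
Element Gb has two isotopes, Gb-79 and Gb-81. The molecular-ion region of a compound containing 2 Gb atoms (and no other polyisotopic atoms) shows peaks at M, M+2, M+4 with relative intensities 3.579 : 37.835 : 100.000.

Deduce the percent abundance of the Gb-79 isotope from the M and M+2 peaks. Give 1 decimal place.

15.9%

Write p for the Gb-79 fraction. I(M+2)/I(M) = [C(2,1)·p^1·(1−p)] / p^2 = 2·(1−p)/p = 37.835/3.579 = 10.5714
(1−p)/p = 10.5714/2 = 5.2857  ⇒  p = 1/(1 + 5.2857) = 0.1591
Gb-79: 15.9%, Gb-81: 84.1%.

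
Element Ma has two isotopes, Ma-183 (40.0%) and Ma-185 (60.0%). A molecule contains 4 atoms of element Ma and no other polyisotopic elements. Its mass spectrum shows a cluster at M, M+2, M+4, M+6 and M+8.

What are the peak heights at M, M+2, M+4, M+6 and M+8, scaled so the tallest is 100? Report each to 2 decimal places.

The 4 Ma atoms are independent, so intensities follow the terms of (0.400 + 0.600)^4.
P(M) = 0.400^4 = 0.025600
P(M+2) = 4 × 0.400^3 × 0.600^1 = 0.153600
P(M+4) = 6 × 0.400^2 × 0.600^2 = 0.345600
P(M+6) = 4 × 0.400^1 × 0.600^3 = 0.345600
P(M+8) = 0.600^4 = 0.129600
The M+4 peak is largest (0.345600); scaling to 100 gives 7.41 : 44.44 : 100.00 : 100.00 : 37.50.

7.41 : 44.44 : 100.00 : 100.00 : 37.50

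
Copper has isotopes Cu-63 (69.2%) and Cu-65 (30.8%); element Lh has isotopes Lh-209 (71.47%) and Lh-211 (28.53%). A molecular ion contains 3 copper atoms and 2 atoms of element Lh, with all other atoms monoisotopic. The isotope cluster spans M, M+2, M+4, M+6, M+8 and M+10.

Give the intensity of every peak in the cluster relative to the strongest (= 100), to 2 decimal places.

46.87 : 100.00 : 85.29 : 36.34 : 7.74 : 0.66

Copper pattern (n=3): 0.33137389 : 0.44247034 : 0.19693766 : 0.02921811
Element Lh pattern (n=2): 0.51079609 : 0.40780782 : 0.08139609
Convolve the two distributions (both contribute in 2-u steps):
  M: 0.33137389×0.51079609 = 0.169264
  M+2: 0.33137389×0.40780782 + 0.44247034×0.51079609 = 0.361149
  M+4: 0.33137389×0.08139609 + 0.44247034×0.40780782 + 0.19693766×0.51079609 = 0.308010
  M+6: 0.44247034×0.08139609 + 0.19693766×0.40780782 + 0.02921811×0.51079609 = 0.131253
  M+8: 0.19693766×0.08139609 + 0.02921811×0.40780782 = 0.027945
  M+10: 0.02921811×0.08139609 = 0.002378
Scale to base peak (0.361149) = 100: 46.87 : 100.00 : 85.29 : 36.34 : 7.74 : 0.66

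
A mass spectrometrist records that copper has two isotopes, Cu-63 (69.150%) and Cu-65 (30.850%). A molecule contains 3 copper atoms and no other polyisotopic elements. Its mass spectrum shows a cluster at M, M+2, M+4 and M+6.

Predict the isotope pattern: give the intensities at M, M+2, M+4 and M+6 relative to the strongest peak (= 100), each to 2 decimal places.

74.72 : 100.00 : 44.61 : 6.63

The 3 Cu atoms are independent, so intensities follow the terms of (0.69150 + 0.30850)^3.
P(M) = 0.69150^3 = 0.330656
P(M+2) = 3 × 0.69150^2 × 0.30850^1 = 0.442548
P(M+4) = 3 × 0.69150^1 × 0.30850^2 = 0.197435
P(M+6) = 0.30850^3 = 0.029361
The M+2 peak is largest (0.442548); scaling to 100 gives 74.72 : 100.00 : 44.61 : 6.63.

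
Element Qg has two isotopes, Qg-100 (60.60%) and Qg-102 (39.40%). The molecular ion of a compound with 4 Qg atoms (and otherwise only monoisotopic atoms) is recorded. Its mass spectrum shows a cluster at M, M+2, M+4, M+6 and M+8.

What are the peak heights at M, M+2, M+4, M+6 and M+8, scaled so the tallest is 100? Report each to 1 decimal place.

38.5 : 100.0 : 97.5 : 42.3 : 6.9

Expanding (0.6060 + 0.3940)^4:
P(M) = 0.6060^4 = 0.134862
P(M+2) = 4 × 0.6060^3 × 0.3940^1 = 0.350731
P(M+4) = 6 × 0.6060^2 × 0.3940^2 = 0.342049
P(M+6) = 4 × 0.6060^1 × 0.3940^3 = 0.148259
P(M+8) = 0.3940^4 = 0.024098
The M+2 peak is largest (0.350731); scaling to 100 gives 38.5 : 100.0 : 97.5 : 42.3 : 6.9.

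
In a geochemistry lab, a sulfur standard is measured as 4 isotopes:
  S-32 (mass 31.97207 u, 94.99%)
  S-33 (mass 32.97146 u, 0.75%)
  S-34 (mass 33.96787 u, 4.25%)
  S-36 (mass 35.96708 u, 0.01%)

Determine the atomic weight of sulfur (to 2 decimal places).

32.06 u

Ar = Σ fᵢ·mᵢ = 0.9499 × 31.97207 + 0.0075 × 32.97146 + 0.0425 × 33.96787 + 0.0001 × 35.96708
= 30.370269 + 0.247286 + 1.443634 + 0.003597 = 32.064786 u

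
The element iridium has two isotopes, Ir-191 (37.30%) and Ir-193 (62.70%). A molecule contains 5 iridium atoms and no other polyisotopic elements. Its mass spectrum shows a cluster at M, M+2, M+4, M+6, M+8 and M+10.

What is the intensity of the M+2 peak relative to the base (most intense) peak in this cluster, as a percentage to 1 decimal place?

17.7%

(0.3730 + 0.6270)^5 gives M 0.0072, M+2 0.0607, M+4 0.2040, M+6 0.3429, M+8 0.2882, M+10 0.0969; the largest is M+6.
P(M+6) = C(5,3) × 0.3730^2 × 0.6270^3 = 10 × 0.139129 × 0.24649188 = 0.342942 (base)
P(M+2) = C(5,1) × 0.3730^4 × 0.6270^1 = 5 × 0.01935688 × 0.6270 = 0.060684
Relative intensity = 0.060684 / 0.342942 × 100 = 17.7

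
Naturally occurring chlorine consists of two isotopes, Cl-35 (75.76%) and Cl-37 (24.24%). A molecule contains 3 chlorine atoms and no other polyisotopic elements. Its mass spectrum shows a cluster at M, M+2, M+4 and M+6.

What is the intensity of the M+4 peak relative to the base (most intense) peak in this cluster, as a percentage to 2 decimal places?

30.71%

Binomial terms of (0.7576 + 0.2424)^3: M 0.4348, M+2 0.4174, M+4 0.1335, M+6 0.0142 → M is the base peak.
P(M) = C(3,0) × 0.7576^3 × 0.2424^0 = 1 × 0.4348304 × 1.0000 = 0.434830 (base)
P(M+4) = C(3,2) × 0.7576^1 × 0.2424^2 = 3 × 0.7576 × 0.05875776 = 0.133545
Relative intensity = 0.133545 / 0.434830 × 100 = 30.71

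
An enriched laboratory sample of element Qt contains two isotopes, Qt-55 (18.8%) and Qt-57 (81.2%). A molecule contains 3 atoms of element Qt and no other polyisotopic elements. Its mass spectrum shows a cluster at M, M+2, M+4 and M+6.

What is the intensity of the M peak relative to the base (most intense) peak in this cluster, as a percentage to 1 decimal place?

1.2%

Term probabilities: M 0.0066, M+2 0.0861, M+4 0.3719, M+6 0.5354. Base peak = M+6.
P(M+6) = C(3,3) × 0.188^0 × 0.812^3 = 1 × 1.0000 × 0.53538733 = 0.535387 (base)
P(M) = C(3,0) × 0.188^3 × 0.812^0 = 1 × 0.00664467 × 1.0000 = 0.006645
Relative intensity = 0.006645 / 0.535387 × 100 = 1.2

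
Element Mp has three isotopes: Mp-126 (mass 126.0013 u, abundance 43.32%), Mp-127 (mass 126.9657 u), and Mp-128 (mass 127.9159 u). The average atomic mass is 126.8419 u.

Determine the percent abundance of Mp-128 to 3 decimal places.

30.939%

The remaining 56.68% is split between Mp-127 (fraction x) and Mp-128 (fraction 0.5668 − x).
Substituting: 126.9657x + 127.9159(0.5668 − x) = 72.25813684
(126.9657 − 127.9159)x = -0.24459528  ⇒  x = 0.25741, y = 0.30939
Mp-127: 25.741%, Mp-128: 30.939%.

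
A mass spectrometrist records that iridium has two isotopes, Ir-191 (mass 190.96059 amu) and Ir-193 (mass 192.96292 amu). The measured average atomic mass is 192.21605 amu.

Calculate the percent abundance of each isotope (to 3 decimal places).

Ir-191: 37.300%, Ir-193: 62.700%

Writing the weighted mean with unknown fraction x of Ir-191:
190.96059·x + 192.96292·(1 − x) = 192.21605
(190.96059 − 192.96292)·x = 192.21605 − 192.96292
x = -0.74687 / -2.00233 = 0.37300 → 37.300% Ir-191, 62.700% Ir-193.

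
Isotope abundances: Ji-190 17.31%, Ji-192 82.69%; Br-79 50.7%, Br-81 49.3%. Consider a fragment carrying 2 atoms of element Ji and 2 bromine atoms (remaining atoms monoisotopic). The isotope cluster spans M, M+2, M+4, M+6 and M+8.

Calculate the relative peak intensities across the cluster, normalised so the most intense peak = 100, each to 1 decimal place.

1.9 : 21.5 : 79.3 : 100.0 : 40.4

Element Ji pattern (n=2): 0.02996361 : 0.28627278 : 0.68376361
Bromine pattern (n=2): 0.257049 : 0.499902 : 0.243049
Convolve the two distributions (both contribute in 2-u steps):
  M: 0.02996361×0.257049 = 0.007702
  M+2: 0.02996361×0.499902 + 0.28627278×0.257049 = 0.088565
  M+4: 0.02996361×0.243049 + 0.28627278×0.499902 + 0.68376361×0.257049 = 0.326152
  M+6: 0.28627278×0.243049 + 0.68376361×0.499902 = 0.411393
  M+8: 0.68376361×0.243049 = 0.166188
Scale to base peak (0.411393) = 100: 1.9 : 21.5 : 79.3 : 100.0 : 40.4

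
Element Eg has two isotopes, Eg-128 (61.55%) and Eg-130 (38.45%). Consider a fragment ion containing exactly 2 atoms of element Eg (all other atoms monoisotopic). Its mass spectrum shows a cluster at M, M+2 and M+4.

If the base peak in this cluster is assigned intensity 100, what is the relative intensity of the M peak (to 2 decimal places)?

(0.6155 + 0.3845)^2 gives M 0.3788, M+2 0.4733, M+4 0.1478; the largest is M+2.
P(M+2) = C(2,1) × 0.6155^1 × 0.3845^1 = 2 × 0.6155 × 0.3845 = 0.473320 (base)
P(M) = C(2,0) × 0.6155^2 × 0.3845^0 = 1 × 0.37884025 × 1.0000 = 0.378840
Relative intensity = 0.378840 / 0.473320 × 100 = 80.04

80.04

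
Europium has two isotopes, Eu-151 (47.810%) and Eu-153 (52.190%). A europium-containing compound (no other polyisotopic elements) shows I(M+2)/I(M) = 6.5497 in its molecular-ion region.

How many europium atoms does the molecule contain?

The M+2/M ratio from n Eu atoms is n · q/p = n · 0.52190/0.47810.
n = 6.5497 × 0.47810/0.52190 = 6.00 ≈ 6

6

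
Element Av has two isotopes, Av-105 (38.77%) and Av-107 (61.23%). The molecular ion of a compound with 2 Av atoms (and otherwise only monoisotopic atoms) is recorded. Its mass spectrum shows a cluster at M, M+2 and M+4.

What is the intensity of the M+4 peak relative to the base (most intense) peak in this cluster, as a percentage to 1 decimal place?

79.0%

(0.3877 + 0.6123)^2 gives M 0.1503, M+2 0.4748, M+4 0.3749; the largest is M+2.
P(M+2) = C(2,1) × 0.3877^1 × 0.6123^1 = 2 × 0.3877 × 0.6123 = 0.474777 (base)
P(M+4) = C(2,2) × 0.3877^0 × 0.6123^2 = 1 × 1.0000 × 0.37491129 = 0.374911
Relative intensity = 0.374911 / 0.474777 × 100 = 79.0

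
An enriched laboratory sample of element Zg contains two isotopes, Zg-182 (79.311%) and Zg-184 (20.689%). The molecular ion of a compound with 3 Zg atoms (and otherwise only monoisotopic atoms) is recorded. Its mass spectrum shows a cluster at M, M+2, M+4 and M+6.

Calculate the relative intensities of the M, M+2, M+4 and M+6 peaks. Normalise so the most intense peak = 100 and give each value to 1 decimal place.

The 3 Zg atoms are independent, so intensities follow the terms of (0.79311 + 0.20689)^3.
P(M) = 0.79311^3 = 0.498885
P(M+2) = 3 × 0.79311^2 × 0.20689^1 = 0.390416
P(M+4) = 3 × 0.79311^1 × 0.20689^2 = 0.101844
P(M+6) = 0.20689^3 = 0.008856
The M peak is largest (0.498885); scaling to 100 gives 100.0 : 78.3 : 20.4 : 1.8.

100.0 : 78.3 : 20.4 : 1.8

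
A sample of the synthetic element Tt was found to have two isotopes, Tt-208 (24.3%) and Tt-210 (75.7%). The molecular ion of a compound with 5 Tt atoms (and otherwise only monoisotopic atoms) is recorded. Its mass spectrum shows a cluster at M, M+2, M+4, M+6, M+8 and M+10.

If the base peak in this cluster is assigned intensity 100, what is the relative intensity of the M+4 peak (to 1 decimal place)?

20.6

Term probabilities: M 0.0008, M+2 0.0132, M+4 0.0822, M+6 0.2562, M+8 0.3990, M+10 0.2486. Base peak = M+8.
P(M+8) = C(5,4) × 0.243^1 × 0.757^4 = 5 × 0.2430 × 0.32838516 = 0.398988 (base)
P(M+4) = C(5,2) × 0.243^3 × 0.757^2 = 10 × 0.01434891 × 0.573049 = 0.082226
Relative intensity = 0.082226 / 0.398988 × 100 = 20.6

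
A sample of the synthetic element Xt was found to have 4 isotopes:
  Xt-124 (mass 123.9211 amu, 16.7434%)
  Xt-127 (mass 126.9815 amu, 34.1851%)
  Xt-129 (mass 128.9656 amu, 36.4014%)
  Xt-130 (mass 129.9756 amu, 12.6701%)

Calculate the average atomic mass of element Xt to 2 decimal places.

Ar = Σ fᵢ·mᵢ = 0.167434 × 123.9211 + 0.341851 × 126.9815 + 0.364014 × 128.9656 + 0.126701 × 129.9756
= 20.74861 + 43.40875 + 46.94528 + 16.46804 = 127.57068 amu

127.57 amu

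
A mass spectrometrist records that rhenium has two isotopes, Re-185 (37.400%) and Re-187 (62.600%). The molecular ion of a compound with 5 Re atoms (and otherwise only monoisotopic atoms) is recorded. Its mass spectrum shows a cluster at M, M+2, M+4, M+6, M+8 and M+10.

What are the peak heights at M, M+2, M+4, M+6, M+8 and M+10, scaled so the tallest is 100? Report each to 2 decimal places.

Expanding (0.37400 + 0.62600)^5:
P(M) = 0.37400^5 = 0.007317
P(M+2) = 5 × 0.37400^4 × 0.62600^1 = 0.061239
P(M+4) = 10 × 0.37400^3 × 0.62600^2 = 0.205005
P(M+6) = 10 × 0.37400^2 × 0.62600^3 = 0.343136
P(M+8) = 5 × 0.37400^1 × 0.62600^4 = 0.287170
P(M+10) = 0.62600^5 = 0.096133
The M+6 peak is largest (0.343136); scaling to 100 gives 2.13 : 17.85 : 59.74 : 100.00 : 83.69 : 28.02.

2.13 : 17.85 : 59.74 : 100.00 : 83.69 : 28.02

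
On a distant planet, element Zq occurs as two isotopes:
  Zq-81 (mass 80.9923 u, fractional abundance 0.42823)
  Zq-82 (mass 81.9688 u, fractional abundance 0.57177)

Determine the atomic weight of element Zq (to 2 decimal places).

The abundance-weighted mean is 0.42823 × 80.9923 + 0.57177 × 81.9688
= 34.68333 + 46.86730 = 81.55063 u

81.55 u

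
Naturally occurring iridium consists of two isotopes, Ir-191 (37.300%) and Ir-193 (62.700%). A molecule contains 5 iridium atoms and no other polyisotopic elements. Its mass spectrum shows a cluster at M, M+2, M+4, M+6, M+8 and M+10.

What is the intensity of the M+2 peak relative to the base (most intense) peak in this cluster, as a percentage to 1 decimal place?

Binomial terms of (0.37300 + 0.62700)^5: M 0.0072, M+2 0.0607, M+4 0.2040, M+6 0.3429, M+8 0.2882, M+10 0.0969 → M+6 is the base peak.
P(M+6) = C(5,3) × 0.37300^2 × 0.62700^3 = 10 × 0.139129 × 0.24649188 = 0.342942 (base)
P(M+2) = C(5,1) × 0.37300^4 × 0.62700^1 = 5 × 0.01935688 × 0.6270 = 0.060684
Relative intensity = 0.060684 / 0.342942 × 100 = 17.7

17.7%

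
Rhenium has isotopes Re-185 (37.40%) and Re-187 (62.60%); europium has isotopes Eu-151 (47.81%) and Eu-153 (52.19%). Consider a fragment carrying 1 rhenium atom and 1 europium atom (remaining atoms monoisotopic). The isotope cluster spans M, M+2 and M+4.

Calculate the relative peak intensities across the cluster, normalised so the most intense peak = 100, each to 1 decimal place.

36.2 : 100.0 : 66.1

Rhenium pattern (n=1): 0.3740 : 0.6260
Europium pattern (n=1): 0.4781 : 0.5219
Convolve the two distributions (both contribute in 2-u steps):
  M: 0.3740×0.4781 = 0.178809
  M+2: 0.3740×0.5219 + 0.6260×0.4781 = 0.494481
  M+4: 0.6260×0.5219 = 0.326709
Scale to base peak (0.494481) = 100: 36.2 : 100.0 : 66.1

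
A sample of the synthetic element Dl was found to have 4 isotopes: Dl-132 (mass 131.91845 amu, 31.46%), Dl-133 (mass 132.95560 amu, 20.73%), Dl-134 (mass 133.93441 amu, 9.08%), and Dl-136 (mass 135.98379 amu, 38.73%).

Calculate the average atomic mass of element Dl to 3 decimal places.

133.891 amu

The abundance-weighted mean is 0.3146 × 131.91845 + 0.2073 × 132.95560 + 0.0908 × 133.93441 + 0.3873 × 135.98379
= 41.501544 + 27.561696 + 12.161244 + 52.666522 = 133.891006 amu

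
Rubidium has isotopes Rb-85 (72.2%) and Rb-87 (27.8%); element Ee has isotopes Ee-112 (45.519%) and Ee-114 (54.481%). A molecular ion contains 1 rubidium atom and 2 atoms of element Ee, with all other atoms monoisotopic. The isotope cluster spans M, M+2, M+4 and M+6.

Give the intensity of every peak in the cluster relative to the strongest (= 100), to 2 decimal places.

Rubidium pattern (n=1): 0.7220 : 0.2780
Element Ee pattern (n=2): 0.20719794 : 0.49598413 : 0.29681794
Convolve the two distributions (both contribute in 2-u steps):
  M: 0.7220×0.20719794 = 0.149597
  M+2: 0.7220×0.49598413 + 0.2780×0.20719794 = 0.415702
  M+4: 0.7220×0.29681794 + 0.2780×0.49598413 = 0.352186
  M+6: 0.2780×0.29681794 = 0.082515
Scale to base peak (0.415702) = 100: 35.99 : 100.00 : 84.72 : 19.85

35.99 : 100.00 : 84.72 : 19.85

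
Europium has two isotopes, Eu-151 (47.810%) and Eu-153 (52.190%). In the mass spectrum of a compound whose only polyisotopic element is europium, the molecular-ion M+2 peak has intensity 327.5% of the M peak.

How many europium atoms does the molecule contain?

3

With n Eu atoms, P(M+2)/P(M) = C(n,1)·p^(n−1)q / p^n = n·q/p = n · 0.52190/0.47810.
n = 3.275 × 0.47810/0.52190 = 3.00 ≈ 3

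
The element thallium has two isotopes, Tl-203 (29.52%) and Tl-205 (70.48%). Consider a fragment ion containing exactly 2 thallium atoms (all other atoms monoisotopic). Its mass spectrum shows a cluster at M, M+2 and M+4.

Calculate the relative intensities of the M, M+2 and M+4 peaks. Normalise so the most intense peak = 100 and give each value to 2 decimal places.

17.54 : 83.77 : 100.00

Expanding (0.2952 + 0.7048)^2:
P(M) = 0.2952^2 = 0.087143
P(M+2) = 2 × 0.2952^1 × 0.7048^1 = 0.416114
P(M+4) = 0.7048^2 = 0.496743
The M+4 peak is largest (0.496743); scaling to 100 gives 17.54 : 83.77 : 100.00.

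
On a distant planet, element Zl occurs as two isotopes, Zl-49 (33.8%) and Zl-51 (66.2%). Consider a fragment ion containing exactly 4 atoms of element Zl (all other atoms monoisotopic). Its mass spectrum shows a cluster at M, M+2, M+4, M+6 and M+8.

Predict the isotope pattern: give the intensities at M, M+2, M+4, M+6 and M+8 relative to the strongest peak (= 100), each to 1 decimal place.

Each Zl atom is independently Zl-49 (p = 0.338) or Zl-51 (q = 0.662); the cluster is the binomial expansion (p + q)^4.
P(M) = 0.338^4 = 0.013052
P(M+2) = 4 × 0.338^3 × 0.662^1 = 0.102251
P(M+4) = 6 × 0.338^2 × 0.662^2 = 0.300400
P(M+6) = 4 × 0.338^1 × 0.662^3 = 0.392239
P(M+8) = 0.662^4 = 0.192058
The M+6 peak is largest (0.392239); scaling to 100 gives 3.3 : 26.1 : 76.6 : 100.0 : 49.0.

3.3 : 26.1 : 76.6 : 100.0 : 49.0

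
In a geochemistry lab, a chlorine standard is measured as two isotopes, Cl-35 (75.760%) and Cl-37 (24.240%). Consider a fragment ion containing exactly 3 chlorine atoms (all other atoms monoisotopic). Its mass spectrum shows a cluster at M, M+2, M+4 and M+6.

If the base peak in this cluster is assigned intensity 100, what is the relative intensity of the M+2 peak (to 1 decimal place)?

Binomial terms of (0.75760 + 0.24240)^3: M 0.4348, M+2 0.4174, M+4 0.1335, M+6 0.0142 → M is the base peak.
P(M) = C(3,0) × 0.75760^3 × 0.24240^0 = 1 × 0.4348304 × 1.0000 = 0.434830 (base)
P(M+2) = C(3,1) × 0.75760^2 × 0.24240^1 = 3 × 0.57395776 × 0.2424 = 0.417382
Relative intensity = 0.417382 / 0.434830 × 100 = 96.0

96.0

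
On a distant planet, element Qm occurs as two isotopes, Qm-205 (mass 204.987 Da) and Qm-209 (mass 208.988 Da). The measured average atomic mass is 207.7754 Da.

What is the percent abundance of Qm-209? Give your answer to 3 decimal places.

Writing the weighted mean with unknown fraction x of Qm-205:
204.987·x + 208.988·(1 − x) = 207.7754
(204.987 − 208.988)·x = 207.7754 − 208.988
x = -1.2126 / -4.001 = 0.30307 → 30.307% Qm-205, 69.693% Qm-209.

69.693%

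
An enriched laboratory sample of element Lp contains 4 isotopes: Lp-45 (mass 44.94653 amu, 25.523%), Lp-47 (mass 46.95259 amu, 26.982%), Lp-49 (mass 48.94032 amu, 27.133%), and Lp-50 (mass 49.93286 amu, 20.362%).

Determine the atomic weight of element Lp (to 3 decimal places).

47.587 amu

Ar = Σ fᵢ·mᵢ = 0.25523 × 44.94653 + 0.26982 × 46.95259 + 0.27133 × 48.94032 + 0.20362 × 49.93286
= 11.471703 + 12.668748 + 13.278977 + 10.167329 = 47.586757 amu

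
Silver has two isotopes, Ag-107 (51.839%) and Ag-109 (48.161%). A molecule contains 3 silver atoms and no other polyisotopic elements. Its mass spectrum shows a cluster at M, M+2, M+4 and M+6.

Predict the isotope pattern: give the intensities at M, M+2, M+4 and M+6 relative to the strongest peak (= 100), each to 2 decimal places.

35.88 : 100.00 : 92.90 : 28.77

Expanding (0.51839 + 0.48161)^3:
P(M) = 0.51839^3 = 0.139306
P(M+2) = 3 × 0.51839^2 × 0.48161^1 = 0.388267
P(M+4) = 3 × 0.51839^1 × 0.48161^2 = 0.360719
P(M+6) = 0.48161^3 = 0.111709
The M+2 peak is largest (0.388267); scaling to 100 gives 35.88 : 100.00 : 92.90 : 28.77.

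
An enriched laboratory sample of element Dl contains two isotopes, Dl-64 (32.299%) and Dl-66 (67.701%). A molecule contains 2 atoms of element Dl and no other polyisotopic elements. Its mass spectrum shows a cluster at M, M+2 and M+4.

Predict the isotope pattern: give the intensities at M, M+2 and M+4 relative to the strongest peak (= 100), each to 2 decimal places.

The 2 Dl atoms are independent, so intensities follow the terms of (0.32299 + 0.67701)^2.
P(M) = 0.32299^2 = 0.104323
P(M+2) = 2 × 0.32299^1 × 0.67701^1 = 0.437335
P(M+4) = 0.67701^2 = 0.458343
The M+4 peak is largest (0.458343); scaling to 100 gives 22.76 : 95.42 : 100.00.

22.76 : 95.42 : 100.00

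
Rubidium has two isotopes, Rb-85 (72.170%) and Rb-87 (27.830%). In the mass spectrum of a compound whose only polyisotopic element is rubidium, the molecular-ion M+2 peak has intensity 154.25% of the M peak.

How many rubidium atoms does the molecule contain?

The M+2/M ratio from n Rb atoms is n · q/p = n · 0.27830/0.72170.
n = 1.5425 × 0.72170/0.27830 = 4.00 ≈ 4

4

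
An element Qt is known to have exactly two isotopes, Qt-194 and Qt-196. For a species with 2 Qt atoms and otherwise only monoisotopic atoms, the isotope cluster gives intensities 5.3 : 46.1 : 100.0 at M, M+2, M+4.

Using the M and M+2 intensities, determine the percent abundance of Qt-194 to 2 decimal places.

Write p for the Qt-194 fraction. I(M+2)/I(M) = [C(2,1)·p^1·(1−p)] / p^2 = 2·(1−p)/p = 46.1/5.3 = 8.6981
(1−p)/p = 8.6981/2 = 4.3491  ⇒  p = 1/(1 + 4.3491) = 0.1869
Qt-194: 18.69%, Qt-196: 81.31%.

18.69%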